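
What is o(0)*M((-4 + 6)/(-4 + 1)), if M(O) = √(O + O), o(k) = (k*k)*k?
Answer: 0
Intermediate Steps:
o(k) = k³ (o(k) = k²*k = k³)
M(O) = √2*√O (M(O) = √(2*O) = √2*√O)
o(0)*M((-4 + 6)/(-4 + 1)) = 0³*(√2*√((-4 + 6)/(-4 + 1))) = 0*(√2*√(2/(-3))) = 0*(√2*√(2*(-⅓))) = 0*(√2*√(-⅔)) = 0*(√2*(I*√6/3)) = 0*(2*I*√3/3) = 0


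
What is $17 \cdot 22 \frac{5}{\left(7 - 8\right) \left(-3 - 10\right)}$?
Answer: $\frac{1870}{13} \approx 143.85$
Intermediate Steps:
$17 \cdot 22 \frac{5}{\left(7 - 8\right) \left(-3 - 10\right)} = 374 \frac{5}{\left(7 - 8\right) \left(-13\right)} = 374 \frac{5}{\left(-1\right) \left(-13\right)} = 374 \cdot \frac{5}{13} = \frac{1870}{13}$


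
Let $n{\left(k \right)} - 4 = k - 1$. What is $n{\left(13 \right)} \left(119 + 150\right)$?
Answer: $4304$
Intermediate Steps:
$n{\left(k \right)} = 3 + k$ ($n{\left(k \right)} = 4 + \left(k - 1\right) = 4 + \left(-1 + k\right) = 3 + k$)
$n{\left(13 \right)} \left(119 + 150\right) = \left(3 + 13\right) \left(119 + 150\right) = 16 \cdot 269 = 4304$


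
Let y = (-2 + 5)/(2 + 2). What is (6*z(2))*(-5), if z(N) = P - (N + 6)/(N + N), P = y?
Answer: 75/2 ≈ 37.500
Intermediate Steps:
y = ¾ (y = 3/4 = 3*(¼) = ¾ ≈ 0.75000)
P = ¾ ≈ 0.75000
z(N) = ¾ - (6 + N)/(2*N) (z(N) = ¾ - (N + 6)/(N + N) = ¾ - (6 + N)/(2*N))
(6*z(2))*(-5) = (6*((¼)*(-12 + 2)/2))*(-5) = (6*((¼)*(½)*(-10)))*(-5) = (6*(-5/4))*(-5) = -15/2*(-5) = 75/2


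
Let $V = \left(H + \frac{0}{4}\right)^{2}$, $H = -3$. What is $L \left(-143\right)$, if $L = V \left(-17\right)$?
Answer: $21879$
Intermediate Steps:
$V = 9$ ($V = \left(-3 + \frac{0}{4}\right)^{2} = \left(-3 + 0 \cdot \frac{1}{4}\right)^{2} = \left(-3 + 0\right)^{2} = \left(-3\right)^{2} = 9$)
$L = -153$ ($L = 9 \left(-17\right) = -153$)
$L \left(-143\right) = \left(-153\right) \left(-143\right) = 21879$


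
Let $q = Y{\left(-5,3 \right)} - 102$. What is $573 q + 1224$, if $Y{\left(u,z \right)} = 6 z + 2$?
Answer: $-45762$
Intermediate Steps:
$Y{\left(u,z \right)} = 2 + 6 z$
$q = -82$ ($q = \left(2 + 6 \cdot 3\right) - 102 = \left(2 + 18\right) - 102 = 20 - 102 = -82$)
$573 q + 1224 = 573 \left(-82\right) + 1224 = -46986 + 1224 = -45762$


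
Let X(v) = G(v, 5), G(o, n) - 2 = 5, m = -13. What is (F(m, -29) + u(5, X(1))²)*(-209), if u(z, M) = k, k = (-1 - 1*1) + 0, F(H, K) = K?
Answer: 5225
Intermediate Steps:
G(o, n) = 7 (G(o, n) = 2 + 5 = 7)
k = -2 (k = (-1 - 1) + 0 = -2 + 0 = -2)
X(v) = 7
u(z, M) = -2
(F(m, -29) + u(5, X(1))²)*(-209) = (-29 + (-2)²)*(-209) = (-29 + 4)*(-209) = -25*(-209) = 5225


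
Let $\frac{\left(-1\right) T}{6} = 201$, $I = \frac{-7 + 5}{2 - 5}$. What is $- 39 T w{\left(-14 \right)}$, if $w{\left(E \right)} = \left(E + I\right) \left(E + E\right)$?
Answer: $17559360$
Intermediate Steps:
$I = \frac{2}{3}$ ($I = - \frac{2}{-3} = \left(-2\right) \left(- \frac{1}{3}\right) = \frac{2}{3} \approx 0.66667$)
$T = -1206$ ($T = \left(-6\right) 201 = -1206$)
$w{\left(E \right)} = 2 E \left(\frac{2}{3} + E\right)$ ($w{\left(E \right)} = \left(E + \frac{2}{3}\right) \left(E + E\right) = \left(\frac{2}{3} + E\right) 2 E = 2 E \left(\frac{2}{3} + E\right)$)
$- 39 T w{\left(-14 \right)} = \left(-39\right) \left(-1206\right) \frac{2}{3} \left(-14\right) \left(2 + 3 \left(-14\right)\right) = 47034 \cdot \frac{2}{3} \left(-14\right) \left(2 - 42\right) = 47034 \cdot \frac{2}{3} \left(-14\right) \left(-40\right) = 47034 \cdot \frac{1120}{3} = 17559360$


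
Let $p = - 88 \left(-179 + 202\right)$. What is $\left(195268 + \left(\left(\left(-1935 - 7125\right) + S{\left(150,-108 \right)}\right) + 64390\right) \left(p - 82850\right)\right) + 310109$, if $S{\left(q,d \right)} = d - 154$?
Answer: $-4673336055$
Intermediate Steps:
$S{\left(q,d \right)} = -154 + d$
$p = -2024$ ($p = \left(-88\right) 23 = -2024$)
$\left(195268 + \left(\left(\left(-1935 - 7125\right) + S{\left(150,-108 \right)}\right) + 64390\right) \left(p - 82850\right)\right) + 310109 = \left(195268 + \left(\left(\left(-1935 - 7125\right) - 262\right) + 64390\right) \left(-2024 - 82850\right)\right) + 310109 = \left(195268 + \left(\left(-9060 - 262\right) + 64390\right) \left(-84874\right)\right) + 310109 = \left(195268 + \left(-9322 + 64390\right) \left(-84874\right)\right) + 310109 = \left(195268 + 55068 \left(-84874\right)\right) + 310109 = \left(195268 - 4673841432\right) + 310109 = -4673646164 + 310109 = -4673336055$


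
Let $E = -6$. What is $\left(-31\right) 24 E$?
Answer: $4464$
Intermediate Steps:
$\left(-31\right) 24 E = \left(-31\right) 24 \left(-6\right) = \left(-744\right) \left(-6\right) = 4464$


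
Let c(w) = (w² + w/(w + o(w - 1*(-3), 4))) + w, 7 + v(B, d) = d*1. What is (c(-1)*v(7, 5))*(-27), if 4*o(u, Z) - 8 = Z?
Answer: -27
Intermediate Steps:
o(u, Z) = 2 + Z/4
v(B, d) = -7 + d (v(B, d) = -7 + d*1 = -7 + d)
c(w) = w + w² + w/(3 + w) (c(w) = (w² + w/(w + (2 + (¼)*4))) + w = (w² + w/(w + (2 + 1))) + w = (w² + w/(w + 3)) + w = (w² + w/(3 + w)) + w = w + w² + w/(3 + w))
(c(-1)*v(7, 5))*(-27) = ((-(4 + (-1)² + 4*(-1))/(3 - 1))*(-7 + 5))*(-27) = (-1*(4 + 1 - 4)/2*(-2))*(-27) = (-1*½*1*(-2))*(-27) = -½*(-2)*(-27) = 1*(-27) = -27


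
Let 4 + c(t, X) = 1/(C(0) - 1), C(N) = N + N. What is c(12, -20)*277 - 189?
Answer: -1574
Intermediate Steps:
C(N) = 2*N
c(t, X) = -5 (c(t, X) = -4 + 1/(2*0 - 1) = -4 + 1/(0 - 1) = -4 + 1/(-1) = -4 - 1 = -5)
c(12, -20)*277 - 189 = -5*277 - 189 = -1385 - 189 = -1574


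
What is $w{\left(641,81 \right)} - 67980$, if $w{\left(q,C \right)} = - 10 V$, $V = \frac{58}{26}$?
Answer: $- \frac{884030}{13} \approx -68002.0$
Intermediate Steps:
$V = \frac{29}{13}$ ($V = 58 \cdot \frac{1}{26} = \frac{29}{13} \approx 2.2308$)
$w{\left(q,C \right)} = - \frac{290}{13}$ ($w{\left(q,C \right)} = \left(-10\right) \frac{29}{13} = - \frac{290}{13}$)
$w{\left(641,81 \right)} - 67980 = - \frac{290}{13} - 67980 = - \frac{884030}{13}$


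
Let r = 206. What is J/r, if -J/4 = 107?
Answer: -214/103 ≈ -2.0777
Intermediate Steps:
J = -428 (J = -4*107 = -428)
J/r = -428/206 = -428*1/206 = -214/103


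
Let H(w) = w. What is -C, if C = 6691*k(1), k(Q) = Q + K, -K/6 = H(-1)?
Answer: -46837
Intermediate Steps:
K = 6 (K = -6*(-1) = 6)
k(Q) = 6 + Q (k(Q) = Q + 6 = 6 + Q)
C = 46837 (C = 6691*(6 + 1) = 6691*7 = 46837)
-C = -1*46837 = -46837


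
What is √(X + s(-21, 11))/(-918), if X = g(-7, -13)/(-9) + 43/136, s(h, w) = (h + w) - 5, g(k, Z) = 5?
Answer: -I*√634202/187272 ≈ -0.0042525*I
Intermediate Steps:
s(h, w) = -5 + h + w
X = -293/1224 (X = 5/(-9) + 43/136 = 5*(-⅑) + 43*(1/136) = -5/9 + 43/136 = -293/1224 ≈ -0.23938)
√(X + s(-21, 11))/(-918) = √(-293/1224 + (-5 - 21 + 11))/(-918) = √(-293/1224 - 15)*(-1/918) = √(-18653/1224)*(-1/918) = (I*√634202/204)*(-1/918) = -I*√634202/187272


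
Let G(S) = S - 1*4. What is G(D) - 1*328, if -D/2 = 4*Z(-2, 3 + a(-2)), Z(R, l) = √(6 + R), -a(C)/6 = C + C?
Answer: -348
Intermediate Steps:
a(C) = -12*C (a(C) = -6*(C + C) = -12*C)
D = -16 (D = -8*√(6 - 2) = -8*√4 = -8*2 = -2*8 = -16)
G(S) = -4 + S (G(S) = S - 4 = -4 + S)
G(D) - 1*328 = (-4 - 16) - 1*328 = -20 - 328 = -348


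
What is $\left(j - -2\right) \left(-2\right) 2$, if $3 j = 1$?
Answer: $- \frac{28}{3} \approx -9.3333$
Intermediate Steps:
$j = \frac{1}{3}$ ($j = \frac{1}{3} \cdot 1 = \frac{1}{3} \approx 0.33333$)
$\left(j - -2\right) \left(-2\right) 2 = \left(\frac{1}{3} - -2\right) \left(-2\right) 2 = \left(\frac{1}{3} + 2\right) \left(-2\right) 2 = \frac{7}{3} \left(-2\right) 2 = \left(- \frac{14}{3}\right) 2 = - \frac{28}{3}$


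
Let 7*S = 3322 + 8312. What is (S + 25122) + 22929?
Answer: 49713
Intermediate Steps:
S = 1662 (S = (3322 + 8312)/7 = (1/7)*11634 = 1662)
(S + 25122) + 22929 = (1662 + 25122) + 22929 = 26784 + 22929 = 49713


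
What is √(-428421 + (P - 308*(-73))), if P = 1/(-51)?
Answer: 2*I*√263960547/51 ≈ 637.13*I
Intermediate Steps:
P = -1/51 ≈ -0.019608
√(-428421 + (P - 308*(-73))) = √(-428421 + (-1/51 - 308*(-73))) = √(-428421 + (-1/51 + 22484)) = √(-428421 + 1146683/51) = √(-20702788/51) = 2*I*√263960547/51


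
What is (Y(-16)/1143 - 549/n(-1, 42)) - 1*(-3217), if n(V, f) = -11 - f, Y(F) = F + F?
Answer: 195508454/60579 ≈ 3227.3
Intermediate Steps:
Y(F) = 2*F
(Y(-16)/1143 - 549/n(-1, 42)) - 1*(-3217) = ((2*(-16))/1143 - 549/(-11 - 1*42)) - 1*(-3217) = (-32*1/1143 - 549/(-11 - 42)) + 3217 = (-32/1143 - 549/(-53)) + 3217 = (-32/1143 - 549*(-1/53)) + 3217 = (-32/1143 + 549/53) + 3217 = 625811/60579 + 3217 = 195508454/60579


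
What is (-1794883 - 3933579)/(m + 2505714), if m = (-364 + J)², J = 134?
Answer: -2864231/1279307 ≈ -2.2389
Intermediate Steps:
m = 52900 (m = (-364 + 134)² = (-230)² = 52900)
(-1794883 - 3933579)/(m + 2505714) = (-1794883 - 3933579)/(52900 + 2505714) = -5728462/2558614 = -5728462*1/2558614 = -2864231/1279307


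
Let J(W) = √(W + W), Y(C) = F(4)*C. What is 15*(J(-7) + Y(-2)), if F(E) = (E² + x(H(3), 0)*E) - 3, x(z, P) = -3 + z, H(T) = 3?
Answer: -390 + 15*I*√14 ≈ -390.0 + 56.125*I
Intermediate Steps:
F(E) = -3 + E² (F(E) = (E² + (-3 + 3)*E) - 3 = (E² + 0*E) - 3 = (E² + 0) - 3 = E² - 3 = -3 + E²)
Y(C) = 13*C (Y(C) = (-3 + 4²)*C = (-3 + 16)*C = 13*C)
J(W) = √2*√W (J(W) = √(2*W) = √2*√W)
15*(J(-7) + Y(-2)) = 15*(√2*√(-7) + 13*(-2)) = 15*(√2*(I*√7) - 26) = 15*(I*√14 - 26) = 15*(-26 + I*√14) = -390 + 15*I*√14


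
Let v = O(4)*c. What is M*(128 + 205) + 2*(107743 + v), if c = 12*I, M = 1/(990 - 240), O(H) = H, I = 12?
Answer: 54159611/250 ≈ 2.1664e+5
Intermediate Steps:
M = 1/750 ≈ 0.0013333
c = 144 (c = 12*12 = 144)
v = 576 (v = 4*144 = 576)
M*(128 + 205) + 2*(107743 + v) = (128 + 205)/750 + 2*(107743 + 576) = (1/750)*333 + 2*108319 = 111/250 + 216638 = 54159611/250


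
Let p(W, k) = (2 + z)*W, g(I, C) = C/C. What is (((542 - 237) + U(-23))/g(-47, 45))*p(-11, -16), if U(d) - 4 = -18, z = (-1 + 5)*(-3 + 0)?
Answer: 32010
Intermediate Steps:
g(I, C) = 1
z = -12 (z = 4*(-3) = -12)
U(d) = -14 (U(d) = 4 - 18 = -14)
p(W, k) = -10*W (p(W, k) = (2 - 12)*W = -10*W)
(((542 - 237) + U(-23))/g(-47, 45))*p(-11, -16) = (((542 - 237) - 14)/1)*(-10*(-11)) = ((305 - 14)*1)*110 = (291*1)*110 = 291*110 = 32010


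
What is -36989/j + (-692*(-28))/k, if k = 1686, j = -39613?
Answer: 414952471/33393759 ≈ 12.426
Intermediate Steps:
-36989/j + (-692*(-28))/k = -36989/(-39613) - 692*(-28)/1686 = -36989*(-1/39613) + 19376*(1/1686) = 36989/39613 + 9688/843 = 414952471/33393759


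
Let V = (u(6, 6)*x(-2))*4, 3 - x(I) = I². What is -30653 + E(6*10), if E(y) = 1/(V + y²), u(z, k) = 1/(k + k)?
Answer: -331021744/10799 ≈ -30653.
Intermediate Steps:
x(I) = 3 - I²
u(z, k) = 1/(2*k)
V = -⅓ (V = (((½)/6)*(3 - 1*(-2)²))*4 = (((½)*(⅙))*(3 - 1*4))*4 = ((3 - 4)/12)*4 = ((1/12)*(-1))*4 = -1/12*4 = -⅓ ≈ -0.33333)
E(y) = 1/(-⅓ + y²)
-30653 + E(6*10) = -30653 + 3/(-1 + 3*(6*10)²) = -30653 + 3/(-1 + 3*60²) = -30653 + 3/(-1 + 3*3600) = -30653 + 3/(-1 + 10800) = -30653 + 3/10799 = -331021744/10799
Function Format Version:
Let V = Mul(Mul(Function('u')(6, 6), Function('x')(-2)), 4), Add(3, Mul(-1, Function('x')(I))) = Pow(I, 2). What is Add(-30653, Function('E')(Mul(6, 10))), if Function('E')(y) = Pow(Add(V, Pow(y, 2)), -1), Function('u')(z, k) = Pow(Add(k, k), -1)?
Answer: Rational(-331021744, 10799) ≈ -30653.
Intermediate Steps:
Function('x')(I) = Add(3, Mul(-1, Pow(I, 2)))
Function('u')(z, k) = Mul(Rational(1, 2), Pow(k, -1)) (Function('u')(z, k) = Pow(Mul(2, k), -1) = Mul(Rational(1, 2), Pow(k, -1)))
V = Rational(-1, 3) (V = Mul(Mul(Mul(Rational(1, 2), Pow(6, -1)), Add(3, Mul(-1, Pow(-2, 2)))), 4) = Mul(Mul(Mul(Rational(1, 2), Rational(1, 6)), Add(3, Mul(-1, 4))), 4) = Mul(Mul(Rational(1, 12), Add(3, -4)), 4) = Mul(Mul(Rational(1, 12), -1), 4) = Mul(Rational(-1, 12), 4) = Rational(-1, 3) ≈ -0.33333)
Function('E')(y) = Pow(Add(Rational(-1, 3), Pow(y, 2)), -1)
Add(-30653, Function('E')(Mul(6, 10))) = Add(-30653, Mul(3, Pow(Add(-1, Mul(3, Pow(Mul(6, 10), 2))), -1))) = Add(-30653, Mul(3, Pow(Add(-1, Mul(3, Pow(60, 2))), -1))) = Add(-30653, Mul(3, Pow(Add(-1, Mul(3, 3600)), -1))) = Add(-30653, Mul(3, Pow(Add(-1, 10800), -1))) = Add(-30653, Mul(3, Pow(10799, -1))) = Add(-30653, Mul(3, Rational(1, 10799))) = Add(-30653, Rational(3, 10799)) = Rational(-331021744, 10799)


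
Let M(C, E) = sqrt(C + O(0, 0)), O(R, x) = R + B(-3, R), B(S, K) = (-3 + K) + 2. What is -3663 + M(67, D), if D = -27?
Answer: -3663 + sqrt(66) ≈ -3654.9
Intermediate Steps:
B(S, K) = -1 + K
O(R, x) = -1 + 2*R (O(R, x) = R + (-1 + R) = -1 + 2*R)
M(C, E) = sqrt(-1 + C) (M(C, E) = sqrt(C + (-1 + 2*0)) = sqrt(C + (-1 + 0)) = sqrt(C - 1) = sqrt(-1 + C))
-3663 + M(67, D) = -3663 + sqrt(-1 + 67) = -3663 + sqrt(66)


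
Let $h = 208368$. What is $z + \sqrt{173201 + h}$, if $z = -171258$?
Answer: $-171258 + \sqrt{381569} \approx -1.7064 \cdot 10^{5}$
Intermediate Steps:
$z + \sqrt{173201 + h} = -171258 + \sqrt{173201 + 208368} = -171258 + \sqrt{381569}$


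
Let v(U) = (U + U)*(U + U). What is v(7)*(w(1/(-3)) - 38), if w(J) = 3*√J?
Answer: -7448 + 196*I*√3 ≈ -7448.0 + 339.48*I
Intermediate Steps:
v(U) = 4*U² (v(U) = (2*U)*(2*U) = 4*U²)
v(7)*(w(1/(-3)) - 38) = (4*7²)*(3*√(1/(-3)) - 38) = (4*49)*(3*√(-⅓) - 38) = 196*(3*(I*√3/3) - 38) = 196*(I*√3 - 38) = 196*(-38 + I*√3) = -7448 + 196*I*√3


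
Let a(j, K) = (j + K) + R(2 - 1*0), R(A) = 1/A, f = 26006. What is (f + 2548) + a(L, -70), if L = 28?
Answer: 57025/2 ≈ 28513.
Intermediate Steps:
a(j, K) = 1/2 + K + j (a(j, K) = (j + K) + 1/(2 - 1*0) = (K + j) + 1/(2 + 0) = (K + j) + 1/2 = 1/2 + K + j)
(f + 2548) + a(L, -70) = (26006 + 2548) + (1/2 - 70 + 28) = 28554 - 83/2 = 57025/2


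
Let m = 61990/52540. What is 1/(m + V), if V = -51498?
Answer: -5254/270564293 ≈ -1.9419e-5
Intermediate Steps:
m = 6199/5254 (m = 61990*(1/52540) = 6199/5254 ≈ 1.1799)
1/(m + V) = 1/(6199/5254 - 51498) = 1/(-270564293/5254) = -5254/270564293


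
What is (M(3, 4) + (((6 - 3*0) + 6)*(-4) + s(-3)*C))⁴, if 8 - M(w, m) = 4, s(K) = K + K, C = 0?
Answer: 3748096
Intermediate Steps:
s(K) = 2*K
M(w, m) = 4 (M(w, m) = 8 - 1*4 = 8 - 4 = 4)
(M(3, 4) + (((6 - 3*0) + 6)*(-4) + s(-3)*C))⁴ = (4 + (((6 - 3*0) + 6)*(-4) + (2*(-3))*0))⁴ = (4 + (((6 + 0) + 6)*(-4) - 6*0))⁴ = (4 + ((6 + 6)*(-4) + 0))⁴ = (4 + (12*(-4) + 0))⁴ = (4 + (-48 + 0))⁴ = (4 - 48)⁴ = (-44)⁴ = 3748096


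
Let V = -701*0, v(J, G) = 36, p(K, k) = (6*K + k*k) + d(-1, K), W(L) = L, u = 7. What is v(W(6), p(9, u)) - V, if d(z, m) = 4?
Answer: 36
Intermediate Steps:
p(K, k) = 4 + k² + 6*K (p(K, k) = (6*K + k*k) + 4 = (6*K + k²) + 4 = (k² + 6*K) + 4 = 4 + k² + 6*K)
V = 0
v(W(6), p(9, u)) - V = 36 - 1*0 = 36 + 0 = 36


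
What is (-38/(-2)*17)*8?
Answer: 2584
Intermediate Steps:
(-38/(-2)*17)*8 = (-38*(-½)*17)*8 = (19*17)*8 = 323*8 = 2584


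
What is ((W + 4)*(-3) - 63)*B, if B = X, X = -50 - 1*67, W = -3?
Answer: 7722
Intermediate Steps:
X = -117 (X = -50 - 67 = -117)
B = -117
((W + 4)*(-3) - 63)*B = ((-3 + 4)*(-3) - 63)*(-117) = (1*(-3) - 63)*(-117) = (-3 - 63)*(-117) = -66*(-117) = 7722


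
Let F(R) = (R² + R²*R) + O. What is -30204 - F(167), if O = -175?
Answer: -4715381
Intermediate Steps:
F(R) = -175 + R² + R³ (F(R) = (R² + R²*R) - 175 = (R² + R³) - 175 = -175 + R² + R³)
-30204 - F(167) = -30204 - (-175 + 167² + 167³) = -30204 - (-175 + 27889 + 4657463) = -30204 - 1*4685177 = -30204 - 4685177 = -4715381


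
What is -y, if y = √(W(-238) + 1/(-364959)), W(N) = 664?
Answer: -5*√393073454361/121653 ≈ -25.768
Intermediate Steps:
y = 5*√393073454361/121653 (y = √(664 + 1/(-364959)) = √(664 - 1/364959) = √(242332775/364959) = 5*√393073454361/121653 ≈ 25.768)
-y = -5*√393073454361/121653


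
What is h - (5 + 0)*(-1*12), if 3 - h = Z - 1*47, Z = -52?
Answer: 162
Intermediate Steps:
h = 102 (h = 3 - (-52 - 1*47) = 3 - (-52 - 47) = 3 - 1*(-99) = 3 + 99 = 102)
h - (5 + 0)*(-1*12) = 102 - (5 + 0)*(-1*12) = 102 - 5*(-12) = 102 - 1*(-60) = 102 + 60 = 162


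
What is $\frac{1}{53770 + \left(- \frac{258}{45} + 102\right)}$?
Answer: $\frac{15}{807994} \approx 1.8564 \cdot 10^{-5}$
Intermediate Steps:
$\frac{1}{53770 + \left(- \frac{258}{45} + 102\right)} = \frac{1}{53770 + \left(\left(-258\right) \frac{1}{45} + 102\right)} = \frac{1}{53770 + \left(- \frac{86}{15} + 102\right)} = \frac{1}{53770 + \frac{1444}{15}} = \frac{1}{\frac{807994}{15}} = \frac{15}{807994}$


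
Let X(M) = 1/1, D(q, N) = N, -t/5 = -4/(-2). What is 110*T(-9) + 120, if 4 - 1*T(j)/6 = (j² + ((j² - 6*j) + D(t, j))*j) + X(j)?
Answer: 697080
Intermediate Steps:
t = -10 (t = -(-20)/(-2) = -(-20)*(-1)/2 = -5*2 = -10)
X(M) = 1
T(j) = 18 - 6*j² - 6*j*(j² - 5*j) (T(j) = 24 - 6*((j² + ((j² - 6*j) + j)*j) + 1) = 24 - 6*((j² + (j² - 5*j)*j) + 1) = 24 - 6*((j² + j*(j² - 5*j)) + 1) = 24 - 6*(1 + j² + j*(j² - 5*j)) = 24 + (-6 - 6*j² - 6*j*(j² - 5*j)) = 18 - 6*j² - 6*j*(j² - 5*j))
110*T(-9) + 120 = 110*(18 - 6*(-9)³ + 24*(-9)²) + 120 = 110*(18 - 6*(-729) + 24*81) + 120 = 110*(18 + 4374 + 1944) + 120 = 110*6336 + 120 = 696960 + 120 = 697080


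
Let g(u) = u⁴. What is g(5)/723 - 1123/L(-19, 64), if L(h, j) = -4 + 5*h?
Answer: 291268/23859 ≈ 12.208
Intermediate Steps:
g(5)/723 - 1123/L(-19, 64) = 5⁴/723 - 1123/(-4 + 5*(-19)) = 625*(1/723) - 1123/(-4 - 95) = 625/723 - 1123/(-99) = 625/723 - 1123*(-1/99) = 625/723 + 1123/99 = 291268/23859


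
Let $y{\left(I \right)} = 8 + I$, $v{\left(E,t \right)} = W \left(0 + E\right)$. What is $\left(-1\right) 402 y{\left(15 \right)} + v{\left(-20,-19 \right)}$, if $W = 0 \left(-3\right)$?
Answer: $-9246$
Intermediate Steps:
$W = 0$
$v{\left(E,t \right)} = 0$ ($v{\left(E,t \right)} = 0 \left(0 + E\right) = 0 E = 0$)
$\left(-1\right) 402 y{\left(15 \right)} + v{\left(-20,-19 \right)} = \left(-1\right) 402 \left(8 + 15\right) + 0 = \left(-402\right) 23 + 0 = -9246 + 0 = -9246$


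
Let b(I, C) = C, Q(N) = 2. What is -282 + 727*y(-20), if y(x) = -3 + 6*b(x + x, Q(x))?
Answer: 6261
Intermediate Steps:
y(x) = 9 (y(x) = -3 + 6*2 = -3 + 12 = 9)
-282 + 727*y(-20) = -282 + 727*9 = -282 + 6543 = 6261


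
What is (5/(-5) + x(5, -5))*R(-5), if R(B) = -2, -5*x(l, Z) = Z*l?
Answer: -8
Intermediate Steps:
x(l, Z) = -Z*l/5
(5/(-5) + x(5, -5))*R(-5) = (5/(-5) - ⅕*(-5)*5)*(-2) = (5*(-⅕) + 5)*(-2) = (-1 + 5)*(-2) = 4*(-2) = -8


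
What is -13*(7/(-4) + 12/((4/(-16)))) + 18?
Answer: 2659/4 ≈ 664.75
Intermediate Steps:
-13*(7/(-4) + 12/((4/(-16)))) + 18 = -13*(7*(-1/4) + 12/((4*(-1/16)))) + 18 = -13*(-7/4 + 12/(-1/4)) + 18 = -13*(-7/4 + 12*(-4)) + 18 = -13*(-7/4 - 48) + 18 = -13*(-199/4) + 18 = 2587/4 + 18 = 2659/4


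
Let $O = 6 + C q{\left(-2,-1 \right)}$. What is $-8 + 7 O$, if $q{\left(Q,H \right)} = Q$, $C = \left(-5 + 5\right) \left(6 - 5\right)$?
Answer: $34$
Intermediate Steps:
$C = 0$ ($C = 0 \cdot 1 = 0$)
$O = 6$ ($O = 6 + 0 \left(-2\right) = 6 + 0 = 6$)
$-8 + 7 O = -8 + 7 \cdot 6 = -8 + 42 = 34$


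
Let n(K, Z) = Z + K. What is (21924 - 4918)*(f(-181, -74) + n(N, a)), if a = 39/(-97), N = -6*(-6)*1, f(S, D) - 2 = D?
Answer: -60048186/97 ≈ -6.1905e+5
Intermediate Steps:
f(S, D) = 2 + D
N = 36 (N = 36*1 = 36)
a = -39/97 (a = 39*(-1/97) = -39/97 ≈ -0.40206)
n(K, Z) = K + Z
(21924 - 4918)*(f(-181, -74) + n(N, a)) = (21924 - 4918)*((2 - 74) + (36 - 39/97)) = 17006*(-72 + 3453/97) = 17006*(-3531/97) = -60048186/97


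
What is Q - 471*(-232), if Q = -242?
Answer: 109030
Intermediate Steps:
Q - 471*(-232) = -242 - 471*(-232) = -242 + 109272 = 109030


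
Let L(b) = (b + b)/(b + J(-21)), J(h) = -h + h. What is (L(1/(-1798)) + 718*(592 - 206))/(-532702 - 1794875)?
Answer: -12050/101199 ≈ -0.11907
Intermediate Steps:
J(h) = 0
L(b) = 2 (L(b) = (b + b)/(b + 0) = (2*b)/b = 2)
(L(1/(-1798)) + 718*(592 - 206))/(-532702 - 1794875) = (2 + 718*(592 - 206))/(-532702 - 1794875) = (2 + 718*386)/(-2327577) = (2 + 277148)*(-1/2327577) = 277150*(-1/2327577) = -12050/101199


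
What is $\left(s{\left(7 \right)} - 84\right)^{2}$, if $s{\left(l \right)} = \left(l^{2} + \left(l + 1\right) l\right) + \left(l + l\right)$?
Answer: $1225$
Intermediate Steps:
$s{\left(l \right)} = l^{2} + 2 l + l \left(1 + l\right)$ ($s{\left(l \right)} = \left(l^{2} + \left(1 + l\right) l\right) + 2 l = \left(l^{2} + l \left(1 + l\right)\right) + 2 l = l^{2} + 2 l + l \left(1 + l\right)$)
$\left(s{\left(7 \right)} - 84\right)^{2} = \left(7 \left(3 + 2 \cdot 7\right) - 84\right)^{2} = \left(7 \left(3 + 14\right) - 84\right)^{2} = \left(7 \cdot 17 - 84\right)^{2} = \left(119 - 84\right)^{2} = 35^{2} = 1225$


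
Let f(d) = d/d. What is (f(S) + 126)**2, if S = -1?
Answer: 16129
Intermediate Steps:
f(d) = 1
(f(S) + 126)**2 = (1 + 126)**2 = 127**2 = 16129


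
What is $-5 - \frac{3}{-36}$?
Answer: $- \frac{59}{12} \approx -4.9167$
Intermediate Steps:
$-5 - \frac{3}{-36} = -5 - - \frac{1}{12} = -5 + \frac{1}{12} = - \frac{59}{12}$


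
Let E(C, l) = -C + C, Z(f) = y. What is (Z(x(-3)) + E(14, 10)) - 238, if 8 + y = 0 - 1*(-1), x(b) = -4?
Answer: -245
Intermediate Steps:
y = -7 (y = -8 + (0 - 1*(-1)) = -8 + (0 + 1) = -8 + 1 = -7)
Z(f) = -7
E(C, l) = 0
(Z(x(-3)) + E(14, 10)) - 238 = (-7 + 0) - 238 = -7 - 238 = -245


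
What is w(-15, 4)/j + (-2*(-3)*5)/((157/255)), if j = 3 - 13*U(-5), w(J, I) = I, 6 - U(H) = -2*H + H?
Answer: 37936/785 ≈ 48.326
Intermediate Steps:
U(H) = 6 + H (U(H) = 6 - (-2*H + H) = 6 - (-1)*H = 6 + H)
j = -10 (j = 3 - 13*(6 - 5) = 3 - 13*1 = 3 - 13 = -10)
w(-15, 4)/j + (-2*(-3)*5)/((157/255)) = 4/(-10) + (-2*(-3)*5)/((157/255)) = 4*(-1/10) + (6*5)/((157*(1/255))) = -2/5 + 30/(157/255) = -2/5 + 30*(255/157) = -2/5 + 7650/157 = 37936/785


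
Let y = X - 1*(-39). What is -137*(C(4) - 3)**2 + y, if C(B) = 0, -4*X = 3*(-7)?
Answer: -4755/4 ≈ -1188.8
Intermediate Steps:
X = 21/4 (X = -3*(-7)/4 = -1/4*(-21) = 21/4 ≈ 5.2500)
y = 177/4 (y = 21/4 - 1*(-39) = 21/4 + 39 = 177/4 ≈ 44.250)
-137*(C(4) - 3)**2 + y = -137*(0 - 3)**2 + 177/4 = -137*(-3)**2 + 177/4 = -137*9 + 177/4 = -1233 + 177/4 = -4755/4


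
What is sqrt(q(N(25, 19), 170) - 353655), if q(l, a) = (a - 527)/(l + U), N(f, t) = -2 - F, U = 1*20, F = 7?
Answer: I*sqrt(42796182)/11 ≈ 594.72*I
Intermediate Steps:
U = 20
N(f, t) = -9 (N(f, t) = -2 - 1*7 = -2 - 7 = -9)
q(l, a) = (-527 + a)/(20 + l) (q(l, a) = (a - 527)/(l + 20) = (-527 + a)/(20 + l))
sqrt(q(N(25, 19), 170) - 353655) = sqrt((-527 + 170)/(20 - 9) - 353655) = sqrt(-357/11 - 353655) = sqrt(-3890562/11) = I*sqrt(42796182)/11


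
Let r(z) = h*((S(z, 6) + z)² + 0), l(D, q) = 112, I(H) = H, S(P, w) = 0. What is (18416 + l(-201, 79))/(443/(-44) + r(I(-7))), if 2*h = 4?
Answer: 815232/3869 ≈ 210.71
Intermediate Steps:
h = 2 (h = (½)*4 = 2)
r(z) = 2*z² (r(z) = 2*((0 + z)² + 0) = 2*(z² + 0) = 2*z²)
(18416 + l(-201, 79))/(443/(-44) + r(I(-7))) = (18416 + 112)/(443/(-44) + 2*(-7)²) = 18528/(443*(-1/44) + 2*49) = 18528/(-443/44 + 98) = 18528/(3869/44) = 18528*(44/3869) = 815232/3869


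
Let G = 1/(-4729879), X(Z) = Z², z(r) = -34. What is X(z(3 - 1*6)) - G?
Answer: 5467740125/4729879 ≈ 1156.0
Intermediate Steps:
G = -1/4729879 ≈ -2.1142e-7
X(z(3 - 1*6)) - G = (-34)² - 1*(-1/4729879) = 1156 + 1/4729879 = 5467740125/4729879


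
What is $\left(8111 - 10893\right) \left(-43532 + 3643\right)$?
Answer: $110971198$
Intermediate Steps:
$\left(8111 - 10893\right) \left(-43532 + 3643\right) = \left(-2782\right) \left(-39889\right) = 110971198$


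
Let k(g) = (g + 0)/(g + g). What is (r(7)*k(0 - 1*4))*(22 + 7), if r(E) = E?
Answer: 203/2 ≈ 101.50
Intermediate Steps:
k(g) = ½ (k(g) = g/((2*g)) = g*(1/(2*g)) = ½)
(r(7)*k(0 - 1*4))*(22 + 7) = (7*(½))*(22 + 7) = (7/2)*29 = 203/2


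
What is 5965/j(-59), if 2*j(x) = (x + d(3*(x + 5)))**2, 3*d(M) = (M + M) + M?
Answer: 11930/48841 ≈ 0.24426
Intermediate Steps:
d(M) = M (d(M) = ((M + M) + M)/3 = (2*M + M)/3 = (3*M)/3 = M)
j(x) = (15 + 4*x)**2/2 (j(x) = (x + 3*(x + 5))**2/2 = (x + 3*(5 + x))**2/2 = (x + (15 + 3*x))**2/2 = (15 + 4*x)**2/2)
5965/j(-59) = 5965/(((15 + 4*(-59))**2/2)) = 5965/(((15 - 236)**2/2)) = 5965/(((1/2)*(-221)**2)) = 5965/(((1/2)*48841)) = 5965/(48841/2) = 5965*(2/48841) = 11930/48841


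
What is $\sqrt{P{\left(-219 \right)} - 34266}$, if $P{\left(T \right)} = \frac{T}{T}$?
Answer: $i \sqrt{34265} \approx 185.11 i$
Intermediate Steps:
$P{\left(T \right)} = 1$
$\sqrt{P{\left(-219 \right)} - 34266} = \sqrt{1 - 34266} = \sqrt{-34265} = i \sqrt{34265}$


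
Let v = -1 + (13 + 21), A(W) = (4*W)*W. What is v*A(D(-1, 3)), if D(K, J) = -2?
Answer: 528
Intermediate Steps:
A(W) = 4*W²
v = 33 (v = -1 + 34 = 33)
v*A(D(-1, 3)) = 33*(4*(-2)²) = 33*(4*4) = 33*16 = 528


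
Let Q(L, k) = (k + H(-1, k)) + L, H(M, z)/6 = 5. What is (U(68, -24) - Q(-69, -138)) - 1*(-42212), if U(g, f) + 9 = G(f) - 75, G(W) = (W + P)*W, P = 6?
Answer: 42737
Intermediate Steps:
H(M, z) = 30 (H(M, z) = 6*5 = 30)
G(W) = W*(6 + W) (G(W) = (W + 6)*W = (6 + W)*W = W*(6 + W))
Q(L, k) = 30 + L + k (Q(L, k) = (k + 30) + L = (30 + k) + L = 30 + L + k)
U(g, f) = -84 + f*(6 + f) (U(g, f) = -9 + (f*(6 + f) - 75) = -9 + (-75 + f*(6 + f)) = -84 + f*(6 + f))
(U(68, -24) - Q(-69, -138)) - 1*(-42212) = ((-84 - 24*(6 - 24)) - (30 - 69 - 138)) - 1*(-42212) = ((-84 - 24*(-18)) - 1*(-177)) + 42212 = ((-84 + 432) + 177) + 42212 = (348 + 177) + 42212 = 525 + 42212 = 42737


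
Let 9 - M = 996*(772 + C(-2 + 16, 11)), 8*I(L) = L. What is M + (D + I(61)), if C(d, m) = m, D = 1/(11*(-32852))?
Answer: -563632902175/722744 ≈ -7.7985e+5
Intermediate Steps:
I(L) = L/8
D = -1/361372 (D = 1/(-361372) = -1/361372 ≈ -2.7672e-6)
M = -779859 (M = 9 - 996*(772 + 11) = 9 - 996*783 = 9 - 1*779868 = 9 - 779868 = -779859)
M + (D + I(61)) = -779859 + (-1/361372 + (⅛)*61) = -779859 + (-1/361372 + 61/8) = -779859 + 5510921/722744 = -563632902175/722744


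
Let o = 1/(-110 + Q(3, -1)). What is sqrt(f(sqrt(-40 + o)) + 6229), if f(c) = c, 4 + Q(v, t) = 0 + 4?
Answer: sqrt(75370900 + 330*I*sqrt(53790))/110 ≈ 78.924 + 0.040072*I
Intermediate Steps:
Q(v, t) = 0 (Q(v, t) = -4 + (0 + 4) = -4 + 4 = 0)
o = -1/110 (o = 1/(-110 + 0) = 1/(-110) = -1/110 ≈ -0.0090909)
sqrt(f(sqrt(-40 + o)) + 6229) = sqrt(sqrt(-40 - 1/110) + 6229) = sqrt(sqrt(-4401/110) + 6229) = sqrt(3*I*sqrt(53790)/110 + 6229) = sqrt(6229 + 3*I*sqrt(53790)/110)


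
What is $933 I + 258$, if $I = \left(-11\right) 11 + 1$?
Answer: $-111702$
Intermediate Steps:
$I = -120$ ($I = -121 + 1 = -120$)
$933 I + 258 = 933 \left(-120\right) + 258 = -111960 + 258 = -111702$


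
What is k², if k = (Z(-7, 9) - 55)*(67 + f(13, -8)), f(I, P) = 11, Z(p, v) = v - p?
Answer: 9253764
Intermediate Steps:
k = -3042 (k = ((9 - 1*(-7)) - 55)*(67 + 11) = ((9 + 7) - 55)*78 = (16 - 55)*78 = -39*78 = -3042)
k² = (-3042)² = 9253764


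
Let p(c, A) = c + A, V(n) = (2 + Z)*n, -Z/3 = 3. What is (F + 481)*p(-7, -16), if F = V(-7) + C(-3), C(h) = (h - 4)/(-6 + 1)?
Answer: -61111/5 ≈ -12222.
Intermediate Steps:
Z = -9 (Z = -3*3 = -9)
V(n) = -7*n (V(n) = (2 - 9)*n = -7*n)
C(h) = ⅘ - h/5 (C(h) = (-4 + h)/(-5) = (-4 + h)*(-⅕) = ⅘ - h/5)
p(c, A) = A + c
F = 252/5 (F = -7*(-7) + (⅘ - ⅕*(-3)) = 49 + (⅘ + ⅗) = 49 + 7/5 = 252/5 ≈ 50.400)
(F + 481)*p(-7, -16) = (252/5 + 481)*(-16 - 7) = (2657/5)*(-23) = -61111/5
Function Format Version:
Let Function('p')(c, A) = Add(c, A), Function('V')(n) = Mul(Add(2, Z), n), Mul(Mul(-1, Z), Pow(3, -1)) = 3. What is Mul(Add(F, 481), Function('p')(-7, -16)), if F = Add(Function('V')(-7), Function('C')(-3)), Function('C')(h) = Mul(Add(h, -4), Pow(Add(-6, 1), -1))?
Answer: Rational(-61111, 5) ≈ -12222.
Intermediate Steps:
Z = -9 (Z = Mul(-3, 3) = -9)
Function('V')(n) = Mul(-7, n) (Function('V')(n) = Mul(Add(2, -9), n) = Mul(-7, n))
Function('C')(h) = Add(Rational(4, 5), Mul(Rational(-1, 5), h)) (Function('C')(h) = Mul(Add(-4, h), Pow(-5, -1)) = Mul(Add(-4, h), Rational(-1, 5)) = Add(Rational(4, 5), Mul(Rational(-1, 5), h)))
Function('p')(c, A) = Add(A, c)
F = Rational(252, 5) (F = Add(Mul(-7, -7), Add(Rational(4, 5), Mul(Rational(-1, 5), -3))) = Add(49, Add(Rational(4, 5), Rational(3, 5))) = Add(49, Rational(7, 5)) = Rational(252, 5) ≈ 50.400)
Mul(Add(F, 481), Function('p')(-7, -16)) = Mul(Add(Rational(252, 5), 481), Add(-16, -7)) = Mul(Rational(2657, 5), -23) = Rational(-61111, 5)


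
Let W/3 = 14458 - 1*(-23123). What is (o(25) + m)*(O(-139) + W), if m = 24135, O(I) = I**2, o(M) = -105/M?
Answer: 15934049856/5 ≈ 3.1868e+9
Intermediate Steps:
W = 112743 (W = 3*(14458 - 1*(-23123)) = 3*(14458 + 23123) = 3*37581 = 112743)
(o(25) + m)*(O(-139) + W) = (-105/25 + 24135)*((-139)**2 + 112743) = (-105*1/25 + 24135)*(19321 + 112743) = (-21/5 + 24135)*132064 = (120654/5)*132064 = 15934049856/5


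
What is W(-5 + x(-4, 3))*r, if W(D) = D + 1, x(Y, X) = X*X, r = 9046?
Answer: 45230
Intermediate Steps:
x(Y, X) = X²
W(D) = 1 + D
W(-5 + x(-4, 3))*r = (1 + (-5 + 3²))*9046 = (1 + (-5 + 9))*9046 = (1 + 4)*9046 = 5*9046 = 45230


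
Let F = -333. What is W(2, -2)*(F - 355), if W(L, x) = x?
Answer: 1376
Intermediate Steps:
W(2, -2)*(F - 355) = -2*(-333 - 355) = -2*(-688) = 1376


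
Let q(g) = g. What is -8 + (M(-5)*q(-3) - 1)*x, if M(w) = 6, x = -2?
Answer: 30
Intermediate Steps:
-8 + (M(-5)*q(-3) - 1)*x = -8 + (6*(-3) - 1)*(-2) = -8 + (-18 - 1)*(-2) = -8 - 19*(-2) = -8 + 38 = 30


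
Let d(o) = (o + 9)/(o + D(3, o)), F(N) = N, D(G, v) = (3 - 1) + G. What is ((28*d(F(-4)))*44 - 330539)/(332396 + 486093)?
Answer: -324379/818489 ≈ -0.39631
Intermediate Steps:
D(G, v) = 2 + G
d(o) = (9 + o)/(5 + o) (d(o) = (o + 9)/(o + (2 + 3)) = (9 + o)/(o + 5) = (9 + o)/(5 + o))
((28*d(F(-4)))*44 - 330539)/(332396 + 486093) = ((28*((9 - 4)/(5 - 4)))*44 - 330539)/(332396 + 486093) = ((28*(5/1))*44 - 330539)/818489 = ((28*(1*5))*44 - 330539)*(1/818489) = ((28*5)*44 - 330539)*(1/818489) = (140*44 - 330539)*(1/818489) = (6160 - 330539)*(1/818489) = -324379*1/818489 = -324379/818489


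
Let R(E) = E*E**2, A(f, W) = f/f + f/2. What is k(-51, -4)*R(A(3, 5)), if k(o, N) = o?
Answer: -6375/8 ≈ -796.88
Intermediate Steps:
A(f, W) = 1 + f/2 (A(f, W) = 1 + f*(1/2) = 1 + f/2)
R(E) = E**3
k(-51, -4)*R(A(3, 5)) = -51*(1 + (1/2)*3)**3 = -51*(1 + 3/2)**3 = -51*(5/2)**3 = -51*125/8 = -6375/8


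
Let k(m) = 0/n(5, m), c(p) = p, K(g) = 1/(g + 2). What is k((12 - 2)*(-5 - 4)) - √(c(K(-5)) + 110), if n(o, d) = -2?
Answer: -√987/3 ≈ -10.472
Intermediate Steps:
K(g) = 1/(2 + g)
k(m) = 0 (k(m) = 0/(-2) = 0*(-½) = 0)
k((12 - 2)*(-5 - 4)) - √(c(K(-5)) + 110) = 0 - √(1/(2 - 5) + 110) = 0 - √(1/(-3) + 110) = 0 - √(-⅓ + 110) = 0 - √(329/3) = 0 - √987/3 = -√987/3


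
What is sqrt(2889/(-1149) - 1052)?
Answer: I*sqrt(154685657)/383 ≈ 32.473*I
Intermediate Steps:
sqrt(2889/(-1149) - 1052) = sqrt(2889*(-1/1149) - 1052) = sqrt(-963/383 - 1052) = sqrt(-403879/383) = I*sqrt(154685657)/383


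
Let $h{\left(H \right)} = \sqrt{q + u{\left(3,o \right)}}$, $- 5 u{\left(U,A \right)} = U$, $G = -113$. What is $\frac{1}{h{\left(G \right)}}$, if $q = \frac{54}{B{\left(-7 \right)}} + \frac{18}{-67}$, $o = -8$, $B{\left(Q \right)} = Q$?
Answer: $- \frac{i \sqrt{47197815}}{20127} \approx - 0.34134 i$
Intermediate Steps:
$u{\left(U,A \right)} = - \frac{U}{5}$
$q = - \frac{3744}{469}$ ($q = \frac{54}{-7} + \frac{18}{-67} = 54 \left(- \frac{1}{7}\right) + 18 \left(- \frac{1}{67}\right) = - \frac{54}{7} - \frac{18}{67} = - \frac{3744}{469} \approx -7.9829$)
$h{\left(H \right)} = \frac{i \sqrt{47197815}}{2345}$ ($h{\left(H \right)} = \sqrt{- \frac{3744}{469} - \frac{3}{5}} = \sqrt{- \frac{20127}{2345}} = \frac{i \sqrt{47197815}}{2345}$)
$\frac{1}{h{\left(G \right)}} = \frac{1}{\frac{1}{2345} i \sqrt{47197815}} = - \frac{i \sqrt{47197815}}{20127}$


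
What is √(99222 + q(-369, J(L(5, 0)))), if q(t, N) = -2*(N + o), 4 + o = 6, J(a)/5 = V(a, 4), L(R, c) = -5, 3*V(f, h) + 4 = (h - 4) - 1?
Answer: 2*√223278/3 ≈ 315.02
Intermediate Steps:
V(f, h) = -3 + h/3 (V(f, h) = -4/3 + ((h - 4) - 1)/3 = -4/3 + ((-4 + h) - 1)/3 = -4/3 + (-5 + h)/3 = -4/3 + (-5/3 + h/3) = -3 + h/3)
J(a) = -25/3 (J(a) = 5*(-3 + (⅓)*4) = 5*(-3 + 4/3) = 5*(-5/3) = -25/3)
o = 2 (o = -4 + 6 = 2)
q(t, N) = -4 - 2*N (q(t, N) = -2*(N + 2) = -2*(2 + N) = -4 - 2*N)
√(99222 + q(-369, J(L(5, 0)))) = √(99222 + (-4 - 2*(-25/3))) = √(99222 + (-4 + 50/3)) = √(99222 + 38/3) = √(297704/3) = 2*√223278/3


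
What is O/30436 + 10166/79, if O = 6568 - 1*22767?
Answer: 308132655/2404444 ≈ 128.15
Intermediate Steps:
O = -16199 (O = 6568 - 22767 = -16199)
O/30436 + 10166/79 = -16199/30436 + 10166/79 = 308132655/2404444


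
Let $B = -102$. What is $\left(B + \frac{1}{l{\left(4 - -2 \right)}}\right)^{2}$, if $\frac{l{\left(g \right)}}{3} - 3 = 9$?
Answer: $\frac{13476241}{1296} \approx 10398.0$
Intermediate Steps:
$l{\left(g \right)} = 36$ ($l{\left(g \right)} = 9 + 3 \cdot 9 = 9 + 27 = 36$)
$\left(B + \frac{1}{l{\left(4 - -2 \right)}}\right)^{2} = \left(-102 + \frac{1}{36}\right)^{2} = \left(- \frac{3671}{36}\right)^{2} = \frac{13476241}{1296}$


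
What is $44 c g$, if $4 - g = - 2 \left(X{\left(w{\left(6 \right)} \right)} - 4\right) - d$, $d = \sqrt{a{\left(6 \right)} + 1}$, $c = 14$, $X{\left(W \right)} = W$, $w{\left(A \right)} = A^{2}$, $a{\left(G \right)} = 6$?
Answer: $41888 + 616 \sqrt{7} \approx 43518.0$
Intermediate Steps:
$d = \sqrt{7}$ ($d = \sqrt{6 + 1} = \sqrt{7} \approx 2.6458$)
$g = 68 + \sqrt{7}$ ($g = 4 - \left(- 2 \left(6^{2} - 4\right) - \sqrt{7}\right) = 4 - \left(- 2 \left(36 - 4\right) - \sqrt{7}\right) = 4 - \left(\left(-2\right) 32 - \sqrt{7}\right) = 4 - \left(-64 - \sqrt{7}\right) = 4 + \left(64 + \sqrt{7}\right) = 68 + \sqrt{7} \approx 70.646$)
$44 c g = 44 \cdot 14 \left(68 + \sqrt{7}\right) = 616 \left(68 + \sqrt{7}\right) = 41888 + 616 \sqrt{7}$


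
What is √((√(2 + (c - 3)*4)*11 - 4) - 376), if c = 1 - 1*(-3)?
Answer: √(-380 + 11*√6) ≈ 18.79*I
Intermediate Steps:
c = 4 (c = 1 + 3 = 4)
√((√(2 + (c - 3)*4)*11 - 4) - 376) = √((√(2 + (4 - 3)*4)*11 - 4) - 376) = √((√(2 + 1*4)*11 - 4) - 376) = √((√(2 + 4)*11 - 4) - 376) = √((√6*11 - 4) - 376) = √((11*√6 - 4) - 376) = √((-4 + 11*√6) - 376) = √(-380 + 11*√6)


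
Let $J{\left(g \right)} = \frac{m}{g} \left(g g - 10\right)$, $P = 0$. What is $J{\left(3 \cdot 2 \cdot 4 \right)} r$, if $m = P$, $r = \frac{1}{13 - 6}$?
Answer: $0$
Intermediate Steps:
$r = \frac{1}{7} \approx 0.14286$
$m = 0$
$J{\left(g \right)} = 0$ ($J{\left(g \right)} = \frac{0}{g} \left(g g - 10\right) = 0 \left(g^{2} - 10\right) = 0 \left(-10 + g^{2}\right) = 0$)
$J{\left(3 \cdot 2 \cdot 4 \right)} r = 0 \cdot \frac{1}{7} = 0$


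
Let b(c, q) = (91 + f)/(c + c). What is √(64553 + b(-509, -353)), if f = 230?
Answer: √66897496394/1018 ≈ 254.07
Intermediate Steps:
b(c, q) = 321/(2*c) (b(c, q) = (91 + 230)/(c + c) = 321/((2*c)) = 321*(1/(2*c)) = 321/(2*c))
√(64553 + b(-509, -353)) = √(64553 + (321/2)/(-509)) = √(64553 + (321/2)*(-1/509)) = √(64553 - 321/1018) = √(65714633/1018) = √66897496394/1018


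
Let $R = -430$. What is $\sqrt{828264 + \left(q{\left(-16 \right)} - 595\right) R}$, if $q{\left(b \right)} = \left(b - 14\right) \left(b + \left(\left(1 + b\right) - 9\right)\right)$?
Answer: $\sqrt{568114} \approx 753.73$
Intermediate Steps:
$q{\left(b \right)} = \left(-14 + b\right) \left(-8 + 2 b\right)$ ($q{\left(b \right)} = \left(-14 + b\right) \left(b + \left(-8 + b\right)\right) = \left(-14 + b\right) \left(-8 + 2 b\right)$)
$\sqrt{828264 + \left(q{\left(-16 \right)} - 595\right) R} = \sqrt{828264 + \left(\left(112 - -576 + 2 \left(-16\right)^{2}\right) - 595\right) \left(-430\right)} = \sqrt{828264 + \left(\left(112 + 576 + 2 \cdot 256\right) - 595\right) \left(-430\right)} = \sqrt{828264 + \left(\left(112 + 576 + 512\right) - 595\right) \left(-430\right)} = \sqrt{828264 + \left(1200 - 595\right) \left(-430\right)} = \sqrt{828264 + 605 \left(-430\right)} = \sqrt{828264 - 260150} = \sqrt{568114}$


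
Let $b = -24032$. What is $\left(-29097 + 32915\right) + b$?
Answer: $-20214$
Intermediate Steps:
$\left(-29097 + 32915\right) + b = \left(-29097 + 32915\right) - 24032 = 3818 - 24032 = -20214$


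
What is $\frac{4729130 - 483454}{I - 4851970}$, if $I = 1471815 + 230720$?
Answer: $- \frac{4245676}{3149435} \approx -1.3481$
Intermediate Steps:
$I = 1702535$
$\frac{4729130 - 483454}{I - 4851970} = \frac{4729130 - 483454}{1702535 - 4851970} = \frac{4245676}{-3149435} = 4245676 \left(- \frac{1}{3149435}\right) = - \frac{4245676}{3149435}$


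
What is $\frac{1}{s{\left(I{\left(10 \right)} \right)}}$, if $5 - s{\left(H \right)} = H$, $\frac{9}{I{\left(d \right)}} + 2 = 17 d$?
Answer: $\frac{56}{277} \approx 0.20217$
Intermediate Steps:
$I{\left(d \right)} = \frac{9}{-2 + 17 d}$
$s{\left(H \right)} = 5 - H$
$\frac{1}{s{\left(I{\left(10 \right)} \right)}} = \frac{1}{5 - \frac{9}{-2 + 17 \cdot 10}} = \frac{1}{5 - \frac{9}{-2 + 170}} = \frac{1}{5 - \frac{9}{168}} = \frac{1}{5 - 9 \cdot \frac{1}{168}} = \frac{1}{5 - \frac{3}{56}} = \frac{1}{\frac{277}{56}} = \frac{56}{277}$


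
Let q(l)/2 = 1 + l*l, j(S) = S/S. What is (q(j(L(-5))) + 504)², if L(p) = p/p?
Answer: 258064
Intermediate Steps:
L(p) = 1
j(S) = 1
q(l) = 2 + 2*l² (q(l) = 2*(1 + l*l) = 2*(1 + l²) = 2 + 2*l²)
(q(j(L(-5))) + 504)² = ((2 + 2*1²) + 504)² = ((2 + 2*1) + 504)² = ((2 + 2) + 504)² = (4 + 504)² = 508² = 258064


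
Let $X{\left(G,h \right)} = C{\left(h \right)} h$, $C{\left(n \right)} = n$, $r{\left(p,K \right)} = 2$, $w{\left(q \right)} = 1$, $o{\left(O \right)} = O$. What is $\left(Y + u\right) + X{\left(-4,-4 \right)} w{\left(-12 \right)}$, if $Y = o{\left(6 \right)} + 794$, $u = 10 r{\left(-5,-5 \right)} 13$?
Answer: $1076$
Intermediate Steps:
$u = 260$ ($u = 10 \cdot 2 \cdot 13 = 20 \cdot 13 = 260$)
$X{\left(G,h \right)} = h^{2}$ ($X{\left(G,h \right)} = h h = h^{2}$)
$Y = 800$ ($Y = 6 + 794 = 800$)
$\left(Y + u\right) + X{\left(-4,-4 \right)} w{\left(-12 \right)} = \left(800 + 260\right) + \left(-4\right)^{2} \cdot 1 = 1060 + 16 \cdot 1 = 1060 + 16 = 1076$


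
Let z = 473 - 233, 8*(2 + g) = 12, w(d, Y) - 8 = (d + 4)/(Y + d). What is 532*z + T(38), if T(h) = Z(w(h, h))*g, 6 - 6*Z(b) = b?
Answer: 58222177/456 ≈ 1.2768e+5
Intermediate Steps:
w(d, Y) = 8 + (4 + d)/(Y + d) (w(d, Y) = 8 + (d + 4)/(Y + d) = 8 + (4 + d)/(Y + d))
Z(b) = 1 - b/6
g = -½ (g = -2 + (⅛)*12 = -2 + 3/2 = -½ ≈ -0.50000)
z = 240
T(h) = -½ + (4 + 17*h)/(24*h) (T(h) = (1 - (4 + 8*h + 9*h)/(6*(h + h)))*(-½) = (1 - (4 + 17*h)/(6*(2*h)))*(-½) = (1 - 1/(2*h)*(4 + 17*h)/6)*(-½) = (1 - (4 + 17*h)/(12*h))*(-½) = -½ + (4 + 17*h)/(24*h))
532*z + T(38) = 532*240 + (1/24)*(4 + 5*38)/38 = 127680 + (1/24)*(1/38)*(4 + 190) = 127680 + (1/24)*(1/38)*194 = 127680 + 97/456 = 58222177/456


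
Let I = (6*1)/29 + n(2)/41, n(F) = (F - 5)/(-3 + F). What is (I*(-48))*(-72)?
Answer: 1150848/1189 ≈ 967.91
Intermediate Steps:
n(F) = (-5 + F)/(-3 + F)
I = 333/1189 (I = (6*1)/29 + ((-5 + 2)/(-3 + 2))/41 = 6*(1/29) + (-3/(-1))*(1/41) = 6/29 - 1*(-3)*(1/41) = 6/29 + 3*(1/41) = 6/29 + 3/41 = 333/1189 ≈ 0.28007)
(I*(-48))*(-72) = ((333/1189)*(-48))*(-72) = -15984/1189*(-72) = 1150848/1189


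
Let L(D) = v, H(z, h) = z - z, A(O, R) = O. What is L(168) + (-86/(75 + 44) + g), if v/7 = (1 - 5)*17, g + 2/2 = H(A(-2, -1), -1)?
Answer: -56849/119 ≈ -477.72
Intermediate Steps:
H(z, h) = 0
g = -1 (g = -1 + 0 = -1)
v = -476 (v = 7*((1 - 5)*17) = 7*(-4*17) = 7*(-68) = -476)
L(D) = -476
L(168) + (-86/(75 + 44) + g) = -476 + (-86/(75 + 44) - 1) = -476 + (-86/119 - 1) = -476 - 205/119 = -56849/119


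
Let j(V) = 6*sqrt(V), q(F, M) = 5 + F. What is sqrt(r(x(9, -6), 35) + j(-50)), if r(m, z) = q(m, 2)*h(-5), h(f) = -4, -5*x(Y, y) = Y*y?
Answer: sqrt(-1580 + 750*I*sqrt(2))/5 ≈ 2.5416 + 8.3463*I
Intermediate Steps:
x(Y, y) = -Y*y/5
r(m, z) = -20 - 4*m (r(m, z) = (5 + m)*(-4) = -20 - 4*m)
sqrt(r(x(9, -6), 35) + j(-50)) = sqrt((-20 - (-4)*9*(-6)/5) + 6*sqrt(-50)) = sqrt((-20 - 4*54/5) + 6*(5*I*sqrt(2))) = sqrt((-20 - 216/5) + 30*I*sqrt(2)) = sqrt(-316/5 + 30*I*sqrt(2))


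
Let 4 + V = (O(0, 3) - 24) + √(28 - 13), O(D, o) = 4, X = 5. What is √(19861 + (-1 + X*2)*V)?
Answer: √(19645 + 9*√15) ≈ 140.28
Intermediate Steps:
V = -24 + √15 (V = -4 + ((4 - 24) + √(28 - 13)) = -4 + (-20 + √15) = -24 + √15 ≈ -20.127)
√(19861 + (-1 + X*2)*V) = √(19861 + (-1 + 5*2)*(-24 + √15)) = √(19861 + (-1 + 10)*(-24 + √15)) = √(19861 + 9*(-24 + √15)) = √(19861 + (-216 + 9*√15)) = √(19645 + 9*√15)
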